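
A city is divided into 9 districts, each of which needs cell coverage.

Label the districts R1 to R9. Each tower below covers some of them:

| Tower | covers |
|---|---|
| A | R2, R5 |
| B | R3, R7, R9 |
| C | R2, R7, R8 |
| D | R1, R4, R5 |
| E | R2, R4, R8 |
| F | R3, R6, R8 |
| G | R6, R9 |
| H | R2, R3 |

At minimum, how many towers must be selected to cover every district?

4

Take {A, B, D, F}. Their union is {R1, R2, R3, R4, R5, R6, R7, R8, R9}, which is all 9 districts.
No 3 of the 8 towers cover everything (all 56 combinations miss at least one district), so 4 is optimal.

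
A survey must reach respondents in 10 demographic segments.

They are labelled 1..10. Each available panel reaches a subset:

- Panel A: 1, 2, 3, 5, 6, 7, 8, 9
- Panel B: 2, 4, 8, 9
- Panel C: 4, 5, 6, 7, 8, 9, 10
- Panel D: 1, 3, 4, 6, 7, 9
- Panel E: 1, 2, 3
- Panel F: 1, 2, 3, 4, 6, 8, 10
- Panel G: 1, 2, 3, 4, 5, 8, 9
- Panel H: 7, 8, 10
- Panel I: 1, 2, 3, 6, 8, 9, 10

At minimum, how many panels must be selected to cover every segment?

C and E together: C ∪ E = {1, 2, 3, 4, 5, 6, 7, 8, 9, 10} — every segment is covered.
No single panel has all 10 segments (the largest, A, has 8), so 2 is optimal.

2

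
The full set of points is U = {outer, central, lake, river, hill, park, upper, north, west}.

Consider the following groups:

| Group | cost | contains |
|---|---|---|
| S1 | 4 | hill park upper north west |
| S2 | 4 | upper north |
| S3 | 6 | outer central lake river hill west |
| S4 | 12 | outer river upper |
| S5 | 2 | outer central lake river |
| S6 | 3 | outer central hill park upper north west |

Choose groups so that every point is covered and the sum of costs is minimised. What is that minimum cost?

5

S5, S6 together cover every point (S5 ∪ S6 = {outer, central, lake, river, hill, park, upper, north, west}); total cost 2 + 3 = 5.
No covering selection has total cost below 5.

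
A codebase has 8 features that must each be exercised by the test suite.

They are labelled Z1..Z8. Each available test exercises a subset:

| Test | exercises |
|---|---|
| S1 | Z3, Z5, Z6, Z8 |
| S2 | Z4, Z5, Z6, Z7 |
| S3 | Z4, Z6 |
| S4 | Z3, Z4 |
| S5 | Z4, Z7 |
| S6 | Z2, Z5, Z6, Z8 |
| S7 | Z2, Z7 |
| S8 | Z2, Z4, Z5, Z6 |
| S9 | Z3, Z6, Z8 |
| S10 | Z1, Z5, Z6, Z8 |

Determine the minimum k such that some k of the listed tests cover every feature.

Take {S4, S7, S10}. Their union is {Z1, Z2, Z3, Z4, Z5, Z6, Z7, Z8}, which is all 8 features.
Only S10 contains Z1, so S10 is forced; the remaining 4 features need at least 2 more tests (each remaining test adds at most 2) — so at least 3 tests are needed, and 3 is optimal.

3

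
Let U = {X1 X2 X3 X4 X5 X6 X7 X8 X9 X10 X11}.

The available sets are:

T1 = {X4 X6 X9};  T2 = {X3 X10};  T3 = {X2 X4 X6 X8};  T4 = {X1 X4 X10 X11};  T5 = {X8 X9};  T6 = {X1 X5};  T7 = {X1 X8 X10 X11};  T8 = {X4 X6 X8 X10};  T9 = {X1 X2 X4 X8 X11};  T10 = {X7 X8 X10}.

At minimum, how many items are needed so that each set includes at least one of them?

The 4 items {X1, X6, X9, X10} hit every set.
No choice of 3 items meets every set, so 4 is the minimum.

4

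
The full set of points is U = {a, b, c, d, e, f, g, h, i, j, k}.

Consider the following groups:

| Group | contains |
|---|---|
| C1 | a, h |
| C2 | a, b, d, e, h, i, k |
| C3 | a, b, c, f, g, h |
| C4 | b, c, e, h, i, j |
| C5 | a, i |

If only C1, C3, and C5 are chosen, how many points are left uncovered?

4

Union of C1, C3, C5 = {a, b, c, f, g, h, i}.
Not covered: d, e, j, k — 4 points.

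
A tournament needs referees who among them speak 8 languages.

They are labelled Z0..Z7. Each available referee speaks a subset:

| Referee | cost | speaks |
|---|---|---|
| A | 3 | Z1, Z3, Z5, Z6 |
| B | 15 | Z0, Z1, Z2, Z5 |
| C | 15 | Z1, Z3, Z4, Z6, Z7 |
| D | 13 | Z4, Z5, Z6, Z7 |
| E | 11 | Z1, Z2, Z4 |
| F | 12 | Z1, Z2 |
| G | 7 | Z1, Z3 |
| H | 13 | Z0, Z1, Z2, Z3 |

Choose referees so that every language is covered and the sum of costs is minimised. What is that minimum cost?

D, H together cover every language (D ∪ H = {Z0, Z1, Z2, Z3, Z4, Z5, Z6, Z7}); total cost 13 + 13 = 26.
The greedy pick A, E, D, H costs 40; no covering selection beats 26.

26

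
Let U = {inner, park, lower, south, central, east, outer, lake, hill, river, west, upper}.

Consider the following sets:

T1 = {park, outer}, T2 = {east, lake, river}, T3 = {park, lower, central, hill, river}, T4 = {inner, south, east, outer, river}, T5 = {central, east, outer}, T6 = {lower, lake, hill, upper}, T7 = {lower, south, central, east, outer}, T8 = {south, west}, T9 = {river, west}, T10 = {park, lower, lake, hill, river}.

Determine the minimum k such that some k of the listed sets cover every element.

4

T3 and T4 and T6 and T9 together: T3 ∪ T4 ∪ T6 ∪ T9 = {inner, park, lower, south, central, east, outer, lake, hill, river, west, upper} — every element is covered.
No 3 of the 10 sets cover everything (all 120 combinations miss at least one element), so 4 is optimal.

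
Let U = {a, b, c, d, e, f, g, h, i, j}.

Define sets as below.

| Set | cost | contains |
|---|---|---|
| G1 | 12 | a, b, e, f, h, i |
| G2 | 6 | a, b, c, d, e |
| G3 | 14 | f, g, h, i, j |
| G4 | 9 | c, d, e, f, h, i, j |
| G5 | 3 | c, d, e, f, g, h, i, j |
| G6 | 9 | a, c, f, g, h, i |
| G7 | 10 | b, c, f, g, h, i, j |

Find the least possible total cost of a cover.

G2, G5 together cover every item (G2 ∪ G5 = {a, b, c, d, e, f, g, h, i, j}); total cost 6 + 3 = 9.
No covering selection has total cost below 9.

9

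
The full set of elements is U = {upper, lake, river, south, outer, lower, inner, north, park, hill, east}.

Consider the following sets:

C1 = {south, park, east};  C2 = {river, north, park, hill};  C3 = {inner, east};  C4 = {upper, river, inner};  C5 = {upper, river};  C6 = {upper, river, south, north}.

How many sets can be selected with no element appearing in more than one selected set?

2

C3, C6 are pairwise disjoint (C3={inner,east}; C6={upper,river,south,north}).
Every remaining set overlaps one of these, and no 3 of the listed sets are pairwise disjoint, so 2 is the maximum.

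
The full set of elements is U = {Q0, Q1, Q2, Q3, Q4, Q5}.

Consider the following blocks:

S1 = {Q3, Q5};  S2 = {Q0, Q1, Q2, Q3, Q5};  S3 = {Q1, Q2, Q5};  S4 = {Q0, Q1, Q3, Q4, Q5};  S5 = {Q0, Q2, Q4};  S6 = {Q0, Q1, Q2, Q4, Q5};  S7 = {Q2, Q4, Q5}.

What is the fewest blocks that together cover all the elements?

2

Take {S4, S5}. Their union is {Q0, Q1, Q2, Q3, Q4, Q5}, which is all 6 elements.
No single block has all 6 elements (the largest, S2, has 5), so 2 is optimal.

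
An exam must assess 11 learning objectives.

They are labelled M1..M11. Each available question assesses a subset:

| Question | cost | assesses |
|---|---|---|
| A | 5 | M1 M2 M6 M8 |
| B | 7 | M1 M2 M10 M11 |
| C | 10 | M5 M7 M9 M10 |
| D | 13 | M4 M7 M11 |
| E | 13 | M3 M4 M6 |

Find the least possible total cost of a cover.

A, B, C, E together cover every objective (A ∪ B ∪ C ∪ E = {M1, M2, M3, M4, M5, M6, M7, M8, M9, M10, M11}); total cost 5 + 7 + 10 + 13 = 35.
The greedy pick A, C, D, E costs 41; no covering selection beats 35.

35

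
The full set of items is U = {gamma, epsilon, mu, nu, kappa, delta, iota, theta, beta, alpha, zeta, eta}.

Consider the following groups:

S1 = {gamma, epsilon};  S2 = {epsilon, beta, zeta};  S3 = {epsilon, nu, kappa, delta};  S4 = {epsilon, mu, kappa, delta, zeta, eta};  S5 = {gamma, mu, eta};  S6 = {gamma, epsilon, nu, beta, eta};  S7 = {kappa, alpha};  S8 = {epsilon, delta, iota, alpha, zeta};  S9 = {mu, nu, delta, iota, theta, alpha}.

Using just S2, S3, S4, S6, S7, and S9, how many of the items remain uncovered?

0

Union of S2, S3, S4, S6, S7, S9 = {gamma, epsilon, mu, nu, kappa, delta, iota, theta, beta, alpha, zeta, eta} — that's every item, so 0 are uncovered.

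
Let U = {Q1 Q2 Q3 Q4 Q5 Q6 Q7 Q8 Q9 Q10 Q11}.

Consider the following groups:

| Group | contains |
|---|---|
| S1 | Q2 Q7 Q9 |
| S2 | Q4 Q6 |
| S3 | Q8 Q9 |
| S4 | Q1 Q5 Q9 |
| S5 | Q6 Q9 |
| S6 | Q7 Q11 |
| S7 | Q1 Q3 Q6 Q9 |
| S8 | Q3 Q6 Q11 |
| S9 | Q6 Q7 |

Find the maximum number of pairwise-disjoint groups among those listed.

3

S2, S4, S6 are pairwise disjoint (S2={Q4,Q6}; S4={Q1,Q5,Q9}; S6={Q7,Q11}).
Every remaining group overlaps one of these, and no 4 of the listed groups are pairwise disjoint, so 3 is the maximum.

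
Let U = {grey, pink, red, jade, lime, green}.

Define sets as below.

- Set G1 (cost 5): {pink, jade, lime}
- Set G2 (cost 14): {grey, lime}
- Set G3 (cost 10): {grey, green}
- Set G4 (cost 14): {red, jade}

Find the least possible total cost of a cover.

29

G1, G3, G4 together cover every point (G1 ∪ G3 ∪ G4 = {grey, pink, red, jade, lime, green}); total cost 5 + 10 + 14 = 29.
No covering selection has total cost below 29.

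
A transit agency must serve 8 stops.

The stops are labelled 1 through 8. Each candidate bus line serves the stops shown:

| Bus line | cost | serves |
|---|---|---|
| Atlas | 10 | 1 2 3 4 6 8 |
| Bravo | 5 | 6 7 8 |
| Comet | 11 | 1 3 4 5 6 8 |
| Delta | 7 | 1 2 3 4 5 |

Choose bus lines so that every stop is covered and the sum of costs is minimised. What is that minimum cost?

Bravo, Delta together cover every stop (Bravo ∪ Delta = {1, 2, 3, 4, 5, 6, 7, 8}); total cost 5 + 7 = 12.
No covering selection has total cost below 12.

12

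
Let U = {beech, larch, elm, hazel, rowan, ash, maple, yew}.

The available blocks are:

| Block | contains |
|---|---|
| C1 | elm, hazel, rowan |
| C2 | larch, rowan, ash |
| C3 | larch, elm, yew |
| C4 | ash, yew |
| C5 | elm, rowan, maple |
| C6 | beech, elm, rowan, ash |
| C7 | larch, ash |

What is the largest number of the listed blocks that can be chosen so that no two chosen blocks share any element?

2

C1, C7 are pairwise disjoint (C1={elm,hazel,rowan}; C7={larch,ash}).
Every remaining block overlaps one of these, and no 3 of the listed blocks are pairwise disjoint, so 2 is the maximum.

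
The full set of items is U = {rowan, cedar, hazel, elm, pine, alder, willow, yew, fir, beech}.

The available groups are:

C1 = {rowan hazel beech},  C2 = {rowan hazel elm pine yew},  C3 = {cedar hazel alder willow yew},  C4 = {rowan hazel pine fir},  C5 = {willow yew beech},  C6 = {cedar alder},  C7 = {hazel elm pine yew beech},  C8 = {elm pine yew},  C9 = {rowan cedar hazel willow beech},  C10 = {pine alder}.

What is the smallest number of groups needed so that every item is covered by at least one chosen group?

Take {C3, C4, C7}. Their union is {rowan, cedar, hazel, elm, pine, alder, willow, yew, fir, beech}, which is all 10 items.
Only C4 contains fir, so C4 is forced; the remaining 6 items need at least 2 more groups (each remaining group adds at most 4) — so at least 3 groups are needed, and 3 is optimal.

3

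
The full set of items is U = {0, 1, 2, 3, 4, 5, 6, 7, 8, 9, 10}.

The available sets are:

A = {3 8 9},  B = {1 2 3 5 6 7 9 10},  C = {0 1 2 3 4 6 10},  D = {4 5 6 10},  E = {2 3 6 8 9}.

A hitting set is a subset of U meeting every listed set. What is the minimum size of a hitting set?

The 2 items {3, 6} hit every set.
The sets A, D are pairwise disjoint, so any hitting set needs a separate item for each — at least 2. Hence 2 is optimal.

2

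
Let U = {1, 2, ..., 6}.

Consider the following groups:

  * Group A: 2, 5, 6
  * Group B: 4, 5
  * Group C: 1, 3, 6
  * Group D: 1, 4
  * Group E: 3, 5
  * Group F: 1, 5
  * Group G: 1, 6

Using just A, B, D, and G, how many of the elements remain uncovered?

Union of A, B, D, G = {1, 2, 4, 5, 6}.
Not covered: 3 — 1 element.

1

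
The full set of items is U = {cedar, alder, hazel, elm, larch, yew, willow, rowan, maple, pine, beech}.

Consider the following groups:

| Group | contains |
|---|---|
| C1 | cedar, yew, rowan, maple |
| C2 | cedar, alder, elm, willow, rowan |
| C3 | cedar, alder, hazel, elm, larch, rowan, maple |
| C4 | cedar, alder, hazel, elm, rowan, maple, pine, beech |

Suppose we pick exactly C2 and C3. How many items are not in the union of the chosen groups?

3

Union of C2, C3 = {cedar, alder, hazel, elm, larch, willow, rowan, maple}.
Not covered: yew, pine, beech — 3 items.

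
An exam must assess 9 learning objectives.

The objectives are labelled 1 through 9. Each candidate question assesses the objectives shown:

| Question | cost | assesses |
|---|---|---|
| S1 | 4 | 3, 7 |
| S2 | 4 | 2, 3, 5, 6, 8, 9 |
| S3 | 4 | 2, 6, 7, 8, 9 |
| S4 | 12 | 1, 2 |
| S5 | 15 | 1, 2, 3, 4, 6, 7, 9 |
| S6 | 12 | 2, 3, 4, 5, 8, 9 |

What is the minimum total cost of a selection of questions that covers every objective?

19

S2, S5 together cover every objective (S2 ∪ S5 = {1, 2, 3, 4, 5, 6, 7, 8, 9}); total cost 4 + 15 = 19.
The greedy pick S2, S1, S5 costs 23; no covering selection beats 19.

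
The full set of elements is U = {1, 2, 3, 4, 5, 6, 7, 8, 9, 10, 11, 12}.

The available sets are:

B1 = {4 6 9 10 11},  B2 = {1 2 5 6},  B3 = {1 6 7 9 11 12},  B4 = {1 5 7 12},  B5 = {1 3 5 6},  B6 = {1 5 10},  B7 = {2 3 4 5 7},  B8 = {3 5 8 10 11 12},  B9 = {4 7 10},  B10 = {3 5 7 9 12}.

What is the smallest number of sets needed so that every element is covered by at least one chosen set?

Take {B3, B7, B8}. Their union is {1, 2, 3, 4, 5, 6, 7, 8, 9, 10, 11, 12}, which is all 12 elements.
Only B8 contains 8, so B8 is forced; the remaining 6 elements need at least 2 more sets (each remaining set adds at most 4) — so at least 3 sets are needed, and 3 is optimal.

3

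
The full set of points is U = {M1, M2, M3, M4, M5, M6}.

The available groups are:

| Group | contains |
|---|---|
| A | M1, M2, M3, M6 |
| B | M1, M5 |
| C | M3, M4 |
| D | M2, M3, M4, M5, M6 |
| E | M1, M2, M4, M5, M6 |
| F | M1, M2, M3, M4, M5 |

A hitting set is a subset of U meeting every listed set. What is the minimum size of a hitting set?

H = {M1, M4} meets every group (each contains at least one member of H), and |H| = 2.
The groups B, C are pairwise disjoint, so any hitting set needs a separate point for each — at least 2. Hence 2 is optimal.

2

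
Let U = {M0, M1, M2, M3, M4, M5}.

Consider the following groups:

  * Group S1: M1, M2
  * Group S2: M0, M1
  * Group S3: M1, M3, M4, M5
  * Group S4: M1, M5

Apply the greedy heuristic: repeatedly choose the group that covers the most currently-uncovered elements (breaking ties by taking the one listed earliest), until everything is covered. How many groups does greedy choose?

3

Greedy: pick S3 (covers 4 new) → pick S1 (covers 1 new) → pick S2 (covers 1 new). Total picks: 3.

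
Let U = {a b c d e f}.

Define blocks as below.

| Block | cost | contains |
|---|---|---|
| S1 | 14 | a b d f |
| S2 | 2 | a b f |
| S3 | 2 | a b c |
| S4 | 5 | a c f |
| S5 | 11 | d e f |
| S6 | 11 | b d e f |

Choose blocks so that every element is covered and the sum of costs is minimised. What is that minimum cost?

13

S3, S5 together cover every element (S3 ∪ S5 = {a, b, c, d, e, f}); total cost 2 + 11 = 13.
The greedy pick S2, S3, S5 costs 15; no covering selection beats 13.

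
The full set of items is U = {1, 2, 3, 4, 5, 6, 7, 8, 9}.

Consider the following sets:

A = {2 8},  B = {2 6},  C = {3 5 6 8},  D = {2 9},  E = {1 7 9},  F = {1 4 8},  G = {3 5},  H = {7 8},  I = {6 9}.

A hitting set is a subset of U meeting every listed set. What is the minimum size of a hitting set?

4

T = {5, 6, 8, 9} meets every set (each contains at least one member of T), and |T| = 4.
No choice of 3 items meets every set, so 4 is the minimum.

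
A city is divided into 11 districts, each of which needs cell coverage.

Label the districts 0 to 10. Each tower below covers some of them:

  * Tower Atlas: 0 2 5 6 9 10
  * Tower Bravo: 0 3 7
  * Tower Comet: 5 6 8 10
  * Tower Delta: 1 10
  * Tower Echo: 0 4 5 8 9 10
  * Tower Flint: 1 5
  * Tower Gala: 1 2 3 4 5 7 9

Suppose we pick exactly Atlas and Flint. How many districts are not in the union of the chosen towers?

Union of Atlas, Flint = {0, 1, 2, 5, 6, 9, 10}.
Not covered: 3, 4, 7, 8 — 4 districts.

4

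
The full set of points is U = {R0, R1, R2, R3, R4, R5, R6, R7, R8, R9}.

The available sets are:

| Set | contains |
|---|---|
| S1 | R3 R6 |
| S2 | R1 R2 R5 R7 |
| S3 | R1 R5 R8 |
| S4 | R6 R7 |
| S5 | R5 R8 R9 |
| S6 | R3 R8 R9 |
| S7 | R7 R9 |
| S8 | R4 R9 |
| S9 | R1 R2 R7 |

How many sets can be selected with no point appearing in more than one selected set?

S1, S5, S9 are pairwise disjoint (S1={R3,R6}; S5={R5,R8,R9}; S9={R1,R2,R7}).
Every remaining set overlaps one of these, and no 4 of the listed sets are pairwise disjoint, so 3 is the maximum.

3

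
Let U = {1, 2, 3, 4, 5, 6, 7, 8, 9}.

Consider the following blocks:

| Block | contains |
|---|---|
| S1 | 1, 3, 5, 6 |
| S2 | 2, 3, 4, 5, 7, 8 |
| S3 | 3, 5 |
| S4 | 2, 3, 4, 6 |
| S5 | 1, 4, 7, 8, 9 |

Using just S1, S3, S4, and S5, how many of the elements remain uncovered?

Union of S1, S3, S4, S5 = {1, 2, 3, 4, 5, 6, 7, 8, 9} — that's every element, so 0 are uncovered.

0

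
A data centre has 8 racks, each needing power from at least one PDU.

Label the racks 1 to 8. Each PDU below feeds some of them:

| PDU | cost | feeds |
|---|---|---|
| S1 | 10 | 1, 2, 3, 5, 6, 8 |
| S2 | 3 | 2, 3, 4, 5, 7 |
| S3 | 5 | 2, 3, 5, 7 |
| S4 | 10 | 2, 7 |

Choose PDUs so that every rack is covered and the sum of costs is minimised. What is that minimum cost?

13

S1, S2 together cover every rack (S1 ∪ S2 = {1, 2, 3, 4, 5, 6, 7, 8}); total cost 10 + 3 = 13.
No covering selection has total cost below 13.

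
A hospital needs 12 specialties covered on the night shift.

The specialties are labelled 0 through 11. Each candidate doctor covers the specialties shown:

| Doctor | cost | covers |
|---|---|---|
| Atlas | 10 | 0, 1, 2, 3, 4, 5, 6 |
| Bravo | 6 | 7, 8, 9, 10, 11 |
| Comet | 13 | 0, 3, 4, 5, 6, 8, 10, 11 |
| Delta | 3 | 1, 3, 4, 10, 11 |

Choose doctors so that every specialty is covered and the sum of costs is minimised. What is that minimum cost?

Atlas, Bravo together cover every specialty (Atlas ∪ Bravo = {0, 1, 2, 3, 4, 5, 6, 7, 8, 9, 10, 11}); total cost 10 + 6 = 16.
The greedy pick Delta, Bravo, Atlas costs 19; no covering selection beats 16.

16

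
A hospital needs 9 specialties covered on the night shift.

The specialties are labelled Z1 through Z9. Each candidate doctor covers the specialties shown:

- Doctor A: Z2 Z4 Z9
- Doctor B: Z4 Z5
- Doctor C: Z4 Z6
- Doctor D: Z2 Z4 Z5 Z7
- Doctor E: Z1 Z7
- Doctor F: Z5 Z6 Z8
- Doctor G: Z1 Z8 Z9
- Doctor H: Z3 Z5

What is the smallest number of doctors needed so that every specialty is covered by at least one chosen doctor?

4

Take {A, E, F, H}. Their union is {Z1, Z2, Z3, Z4, Z5, Z6, Z7, Z8, Z9}, which is all 9 specialties.
Only H contains Z3, so H is forced; the remaining 7 specialties need at least 3 more doctors (each remaining doctor adds at most 3) — so at least 4 doctors are needed, and 4 is optimal.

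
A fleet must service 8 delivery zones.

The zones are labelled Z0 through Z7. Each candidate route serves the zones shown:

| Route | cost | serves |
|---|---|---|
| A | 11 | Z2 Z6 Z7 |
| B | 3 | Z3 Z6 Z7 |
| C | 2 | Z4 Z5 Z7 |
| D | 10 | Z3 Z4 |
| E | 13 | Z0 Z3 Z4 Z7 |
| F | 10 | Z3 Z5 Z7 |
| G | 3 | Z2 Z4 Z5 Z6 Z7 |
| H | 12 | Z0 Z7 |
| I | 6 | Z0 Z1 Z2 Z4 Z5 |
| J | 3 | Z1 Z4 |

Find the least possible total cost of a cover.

9

B, I together cover every zone (B ∪ I = {Z0, Z1, Z2, Z3, Z4, Z5, Z6, Z7}); total cost 3 + 6 = 9.
The greedy pick G, B, I costs 12; no covering selection beats 9.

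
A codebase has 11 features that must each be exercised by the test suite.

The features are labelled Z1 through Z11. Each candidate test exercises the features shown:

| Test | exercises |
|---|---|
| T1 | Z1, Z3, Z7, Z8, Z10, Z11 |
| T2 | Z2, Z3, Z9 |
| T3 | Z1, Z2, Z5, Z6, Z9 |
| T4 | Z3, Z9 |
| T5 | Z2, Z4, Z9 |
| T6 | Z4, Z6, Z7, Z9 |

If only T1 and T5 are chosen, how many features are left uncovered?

2

Union of T1, T5 = {Z1, Z2, Z3, Z4, Z7, Z8, Z9, Z10, Z11}.
Not covered: Z5, Z6 — 2 features.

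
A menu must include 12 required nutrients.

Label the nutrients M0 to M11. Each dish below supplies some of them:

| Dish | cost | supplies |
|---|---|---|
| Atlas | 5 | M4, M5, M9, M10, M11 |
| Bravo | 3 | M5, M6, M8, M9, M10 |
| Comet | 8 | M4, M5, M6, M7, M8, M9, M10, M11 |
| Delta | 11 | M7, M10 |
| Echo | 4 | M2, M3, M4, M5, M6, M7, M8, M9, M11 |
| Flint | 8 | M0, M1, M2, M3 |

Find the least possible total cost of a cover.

Bravo, Echo, Flint together cover every nutrient (Bravo ∪ Echo ∪ Flint = {M0, M1, M2, M3, M4, M5, M6, M7, M8, M9, M10, M11}); total cost 3 + 4 + 8 = 15.
No covering selection has total cost below 15.

15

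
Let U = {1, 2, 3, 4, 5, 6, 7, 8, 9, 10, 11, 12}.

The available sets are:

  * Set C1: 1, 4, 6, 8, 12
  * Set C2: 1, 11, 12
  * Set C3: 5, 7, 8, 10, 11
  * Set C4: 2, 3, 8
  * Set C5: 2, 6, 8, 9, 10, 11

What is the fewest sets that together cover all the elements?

Take {C1, C3, C4, C5}. Their union is {1, 2, 3, 4, 5, 6, 7, 8, 9, 10, 11, 12}, which is all 12 elements.
Only C4 contains 3, so C4 is forced; the remaining 9 elements need at least 3 more sets (each remaining set adds at most 4) — so at least 4 sets are needed, and 4 is optimal.

4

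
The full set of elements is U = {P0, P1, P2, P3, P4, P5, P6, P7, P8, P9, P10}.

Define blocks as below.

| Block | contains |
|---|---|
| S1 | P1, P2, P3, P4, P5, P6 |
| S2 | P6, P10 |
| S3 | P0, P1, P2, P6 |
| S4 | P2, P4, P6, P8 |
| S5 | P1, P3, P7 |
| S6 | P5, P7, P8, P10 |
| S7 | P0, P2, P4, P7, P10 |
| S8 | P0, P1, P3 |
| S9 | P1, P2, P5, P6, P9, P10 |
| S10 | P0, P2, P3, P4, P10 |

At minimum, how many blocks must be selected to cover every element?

Take {S6, S9, S10}. Their union is {P0, P1, P2, P3, P4, P5, P6, P7, P8, P9, P10}, which is all 11 elements.
Only S9 contains P9, so S9 is forced; the remaining 5 elements need at least 2 more blocks (each remaining block adds at most 3) — so at least 3 blocks are needed, and 3 is optimal.

3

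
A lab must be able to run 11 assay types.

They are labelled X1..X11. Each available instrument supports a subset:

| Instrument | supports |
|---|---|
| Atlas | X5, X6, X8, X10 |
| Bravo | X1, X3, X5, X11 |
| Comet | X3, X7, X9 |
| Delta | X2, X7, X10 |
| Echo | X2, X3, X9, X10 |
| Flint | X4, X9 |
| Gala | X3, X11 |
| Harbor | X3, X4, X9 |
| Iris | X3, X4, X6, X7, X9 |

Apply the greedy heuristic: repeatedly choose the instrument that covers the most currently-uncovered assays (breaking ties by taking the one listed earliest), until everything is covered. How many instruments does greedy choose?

Greedy: pick Iris (covers 5 new) → pick Atlas (covers 3 new) → pick Bravo (covers 2 new) → pick Delta (covers 1 new). Total picks: 4.

4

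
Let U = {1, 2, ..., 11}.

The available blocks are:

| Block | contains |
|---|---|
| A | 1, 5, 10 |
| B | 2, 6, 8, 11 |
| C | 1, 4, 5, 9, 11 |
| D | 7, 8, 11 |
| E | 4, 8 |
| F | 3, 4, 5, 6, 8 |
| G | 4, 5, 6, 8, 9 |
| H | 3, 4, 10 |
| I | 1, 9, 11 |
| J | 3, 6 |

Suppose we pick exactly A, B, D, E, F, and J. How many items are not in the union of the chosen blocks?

1

Union of A, B, D, E, F, J = {1, 2, 3, 4, 5, 6, 7, 8, 10, 11}.
Not covered: 9 — 1 item.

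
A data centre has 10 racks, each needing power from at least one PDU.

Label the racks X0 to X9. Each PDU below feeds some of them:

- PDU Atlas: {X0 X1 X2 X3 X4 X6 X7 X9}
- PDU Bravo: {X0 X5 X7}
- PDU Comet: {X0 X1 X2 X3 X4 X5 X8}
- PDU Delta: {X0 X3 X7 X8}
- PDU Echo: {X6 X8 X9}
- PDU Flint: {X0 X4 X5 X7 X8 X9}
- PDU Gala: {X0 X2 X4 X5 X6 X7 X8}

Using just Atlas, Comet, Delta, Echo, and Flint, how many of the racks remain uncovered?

0

Union of Atlas, Comet, Delta, Echo, Flint = {X0, X1, X2, X3, X4, X5, X6, X7, X8, X9} — that's every rack, so 0 are uncovered.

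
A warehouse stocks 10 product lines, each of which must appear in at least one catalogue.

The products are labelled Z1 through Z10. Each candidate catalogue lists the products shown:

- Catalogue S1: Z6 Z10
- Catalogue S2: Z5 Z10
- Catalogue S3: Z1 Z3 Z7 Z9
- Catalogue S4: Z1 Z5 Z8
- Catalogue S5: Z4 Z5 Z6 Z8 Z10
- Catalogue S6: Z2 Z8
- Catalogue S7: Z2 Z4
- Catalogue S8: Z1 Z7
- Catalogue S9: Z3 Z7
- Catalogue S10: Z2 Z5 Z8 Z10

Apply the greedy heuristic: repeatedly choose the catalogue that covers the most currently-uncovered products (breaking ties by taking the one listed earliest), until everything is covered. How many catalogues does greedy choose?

3

Greedy: pick S5 (covers 5 new) → pick S3 (covers 4 new) → pick S6 (covers 1 new). Total picks: 3.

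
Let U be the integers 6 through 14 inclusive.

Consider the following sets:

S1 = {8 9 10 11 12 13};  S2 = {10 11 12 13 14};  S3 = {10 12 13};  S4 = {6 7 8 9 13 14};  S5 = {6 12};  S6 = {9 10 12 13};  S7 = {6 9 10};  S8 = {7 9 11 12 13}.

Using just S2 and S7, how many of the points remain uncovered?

Union of S2, S7 = {6, 9, 10, 11, 12, 13, 14}.
Not covered: 7, 8 — 2 points.

2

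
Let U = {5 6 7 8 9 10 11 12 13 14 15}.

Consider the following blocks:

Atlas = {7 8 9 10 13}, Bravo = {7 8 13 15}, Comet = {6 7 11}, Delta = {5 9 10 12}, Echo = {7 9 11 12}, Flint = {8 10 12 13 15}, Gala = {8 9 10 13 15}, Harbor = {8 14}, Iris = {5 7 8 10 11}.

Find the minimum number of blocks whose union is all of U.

4

Bravo, Comet, Delta, and Harbor cover everything between them: the union {5, 6, 7, 8, 9, 10, 11, 12, 13, 14, 15} is all of U.
Only Harbor contains 14, so Harbor is forced; the remaining 9 items need at least 3 more blocks (each remaining block adds at most 4) — so at least 4 blocks are needed, and 4 is optimal.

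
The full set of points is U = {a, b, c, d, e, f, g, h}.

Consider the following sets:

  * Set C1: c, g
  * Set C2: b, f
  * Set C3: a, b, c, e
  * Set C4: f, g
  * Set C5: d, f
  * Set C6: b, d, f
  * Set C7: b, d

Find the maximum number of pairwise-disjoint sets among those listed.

C3, C4 are pairwise disjoint (C3={a,b,c,e}; C4={f,g}).
Every remaining set overlaps one of these, and no 3 of the listed sets are pairwise disjoint, so 2 is the maximum.

2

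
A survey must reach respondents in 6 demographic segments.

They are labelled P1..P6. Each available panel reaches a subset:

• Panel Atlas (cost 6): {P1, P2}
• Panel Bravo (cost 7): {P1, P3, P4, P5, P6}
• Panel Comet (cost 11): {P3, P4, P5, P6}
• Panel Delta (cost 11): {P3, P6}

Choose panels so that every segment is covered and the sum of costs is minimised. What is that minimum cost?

Atlas, Bravo together cover every segment (Atlas ∪ Bravo = {P1, P2, P3, P4, P5, P6}); total cost 6 + 7 = 13.
No covering selection has total cost below 13.

13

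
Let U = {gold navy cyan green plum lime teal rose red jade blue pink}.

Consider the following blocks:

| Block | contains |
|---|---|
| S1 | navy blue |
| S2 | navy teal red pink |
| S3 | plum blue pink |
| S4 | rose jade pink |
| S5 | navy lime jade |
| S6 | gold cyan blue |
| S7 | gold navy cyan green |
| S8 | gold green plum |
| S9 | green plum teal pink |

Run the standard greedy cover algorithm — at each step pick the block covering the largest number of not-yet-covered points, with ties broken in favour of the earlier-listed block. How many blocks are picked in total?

Greedy: pick S2 (covers 4 new) → pick S6 (covers 3 new) → pick S4 (covers 2 new) → pick S8 (covers 2 new) → pick S5 (covers 1 new). Total picks: 5.

5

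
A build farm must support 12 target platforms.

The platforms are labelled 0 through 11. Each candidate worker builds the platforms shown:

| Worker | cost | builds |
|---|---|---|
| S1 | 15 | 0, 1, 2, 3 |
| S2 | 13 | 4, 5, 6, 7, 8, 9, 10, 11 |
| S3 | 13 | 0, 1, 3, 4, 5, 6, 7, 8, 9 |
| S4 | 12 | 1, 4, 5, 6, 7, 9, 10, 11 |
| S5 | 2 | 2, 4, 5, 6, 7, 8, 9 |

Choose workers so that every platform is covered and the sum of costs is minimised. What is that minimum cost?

S3, S4, S5 together cover every platform (S3 ∪ S4 ∪ S5 = {0, 1, 2, 3, 4, 5, 6, 7, 8, 9, 10, 11}); total cost 13 + 12 + 2 = 27.
No covering selection has total cost below 27.

27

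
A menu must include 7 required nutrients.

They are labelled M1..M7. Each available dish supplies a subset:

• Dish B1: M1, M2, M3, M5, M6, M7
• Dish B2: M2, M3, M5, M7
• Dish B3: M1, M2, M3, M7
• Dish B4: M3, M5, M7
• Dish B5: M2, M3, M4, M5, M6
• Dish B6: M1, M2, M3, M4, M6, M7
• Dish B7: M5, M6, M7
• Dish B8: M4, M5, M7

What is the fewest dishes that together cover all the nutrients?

2

B6 and B8 together: B6 ∪ B8 = {M1, M2, M3, M4, M5, M6, M7} — every nutrient is covered.
No single dish has all 7 nutrients (the largest, B1, has 6), so 2 is optimal.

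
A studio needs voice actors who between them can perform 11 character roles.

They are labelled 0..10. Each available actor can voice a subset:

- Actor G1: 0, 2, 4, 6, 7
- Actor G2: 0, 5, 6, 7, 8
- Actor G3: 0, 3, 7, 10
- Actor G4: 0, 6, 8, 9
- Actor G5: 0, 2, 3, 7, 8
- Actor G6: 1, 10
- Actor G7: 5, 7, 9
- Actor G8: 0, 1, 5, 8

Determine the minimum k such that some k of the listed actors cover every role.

4

Take {G1, G5, G6, G7}. Their union is {0, 1, 2, 3, 4, 5, 6, 7, 8, 9, 10}, which is all 11 roles.
No 3 of the 8 actors cover everything (all 56 combinations miss at least one role), so 4 is optimal.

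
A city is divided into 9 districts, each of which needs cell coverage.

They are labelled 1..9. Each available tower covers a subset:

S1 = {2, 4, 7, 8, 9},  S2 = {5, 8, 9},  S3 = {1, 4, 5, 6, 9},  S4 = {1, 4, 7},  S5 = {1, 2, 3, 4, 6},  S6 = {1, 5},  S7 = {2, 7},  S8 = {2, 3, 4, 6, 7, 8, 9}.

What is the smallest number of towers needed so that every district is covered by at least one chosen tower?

Take {S3, S8}. Their union is {1, 2, 3, 4, 5, 6, 7, 8, 9}, which is all 9 districts.
No single tower has all 9 districts (the largest, S8, has 7), so 2 is optimal.

2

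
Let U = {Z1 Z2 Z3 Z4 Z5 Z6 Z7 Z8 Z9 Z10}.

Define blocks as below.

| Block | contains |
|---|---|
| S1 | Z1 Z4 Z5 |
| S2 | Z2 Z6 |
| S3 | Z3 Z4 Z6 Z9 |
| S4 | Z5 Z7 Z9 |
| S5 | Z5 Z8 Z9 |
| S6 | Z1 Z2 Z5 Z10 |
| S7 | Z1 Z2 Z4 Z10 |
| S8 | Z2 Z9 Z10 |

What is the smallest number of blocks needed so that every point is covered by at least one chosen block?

4

Take {S3, S4, S5, S6}. Their union is {Z1, Z2, Z3, Z4, Z5, Z6, Z7, Z8, Z9, Z10}, which is all 10 points.
No 3 of the 8 blocks cover everything (all 56 combinations miss at least one point), so 4 is optimal.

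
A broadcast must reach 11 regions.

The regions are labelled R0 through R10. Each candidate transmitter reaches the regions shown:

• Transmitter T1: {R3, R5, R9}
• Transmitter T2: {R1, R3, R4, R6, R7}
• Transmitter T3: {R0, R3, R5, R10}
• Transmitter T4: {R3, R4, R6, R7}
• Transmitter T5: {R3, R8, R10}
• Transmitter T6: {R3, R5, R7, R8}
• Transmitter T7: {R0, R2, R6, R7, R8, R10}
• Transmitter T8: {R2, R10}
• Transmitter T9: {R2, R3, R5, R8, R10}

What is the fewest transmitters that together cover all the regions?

3

Take {T1, T2, T7}. Their union is {R0, R1, R2, R3, R4, R5, R6, R7, R8, R9, R10}, which is all 11 regions.
Only T2 contains R1, so T2 is forced; the remaining 6 regions need at least 2 more transmitters (each remaining transmitter adds at most 4) — so at least 3 transmitters are needed, and 3 is optimal.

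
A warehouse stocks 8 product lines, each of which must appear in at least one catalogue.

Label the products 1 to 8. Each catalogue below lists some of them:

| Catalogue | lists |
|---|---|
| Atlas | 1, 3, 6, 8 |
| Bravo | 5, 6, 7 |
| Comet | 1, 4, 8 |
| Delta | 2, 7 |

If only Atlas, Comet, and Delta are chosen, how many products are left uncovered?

1

Union of Atlas, Comet, Delta = {1, 2, 3, 4, 6, 7, 8}.
Not covered: 5 — 1 product.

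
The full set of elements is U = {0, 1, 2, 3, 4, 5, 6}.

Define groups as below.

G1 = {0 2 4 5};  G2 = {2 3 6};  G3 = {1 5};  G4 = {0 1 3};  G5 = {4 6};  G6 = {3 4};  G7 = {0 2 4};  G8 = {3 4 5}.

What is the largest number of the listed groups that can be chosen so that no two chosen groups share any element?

G4, G5 are pairwise disjoint (G4={0,1,3}; G5={4,6}).
Every remaining group overlaps one of these, and no 3 of the listed groups are pairwise disjoint, so 2 is the maximum.

2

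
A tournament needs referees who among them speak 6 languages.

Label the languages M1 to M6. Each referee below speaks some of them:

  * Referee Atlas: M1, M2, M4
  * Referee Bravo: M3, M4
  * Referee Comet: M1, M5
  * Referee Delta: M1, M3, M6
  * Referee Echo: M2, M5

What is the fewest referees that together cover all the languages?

3

Take {Atlas, Delta, Echo}. Their union is {M1, M2, M3, M4, M5, M6}, which is all 6 languages.
Only Delta contains M6, so Delta is forced; the remaining 3 languages need at least 2 more referees (each remaining referee adds at most 2) — so at least 3 referees are needed, and 3 is optimal.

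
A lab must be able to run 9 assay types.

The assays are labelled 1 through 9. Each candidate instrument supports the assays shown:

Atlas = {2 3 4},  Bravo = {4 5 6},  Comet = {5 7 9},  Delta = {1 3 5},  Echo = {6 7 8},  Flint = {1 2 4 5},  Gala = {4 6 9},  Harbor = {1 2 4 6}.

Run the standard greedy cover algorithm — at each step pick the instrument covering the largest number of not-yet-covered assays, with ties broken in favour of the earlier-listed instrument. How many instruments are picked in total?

Greedy: pick Flint (covers 4 new) → pick Echo (covers 3 new) → pick Atlas (covers 1 new) → pick Comet (covers 1 new). Total picks: 4.

4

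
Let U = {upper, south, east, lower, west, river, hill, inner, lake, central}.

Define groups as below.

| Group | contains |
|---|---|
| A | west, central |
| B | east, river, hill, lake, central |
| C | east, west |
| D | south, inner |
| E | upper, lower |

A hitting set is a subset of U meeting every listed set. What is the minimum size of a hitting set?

4

H = {east, lower, inner, central} meets every group (each contains at least one member of H), and |H| = 4.
No choice of 3 points meets every group, so 4 is the minimum.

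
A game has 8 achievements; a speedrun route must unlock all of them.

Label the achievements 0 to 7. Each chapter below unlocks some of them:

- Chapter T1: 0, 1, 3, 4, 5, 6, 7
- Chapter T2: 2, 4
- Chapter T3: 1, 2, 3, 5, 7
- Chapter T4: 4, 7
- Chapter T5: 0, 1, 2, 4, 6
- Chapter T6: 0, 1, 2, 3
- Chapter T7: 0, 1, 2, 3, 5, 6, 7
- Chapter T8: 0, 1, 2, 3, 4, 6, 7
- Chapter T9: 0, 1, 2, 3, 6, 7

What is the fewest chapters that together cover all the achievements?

2

Take {T1, T9}. Their union is {0, 1, 2, 3, 4, 5, 6, 7}, which is all 8 achievements.
No single chapter has all 8 achievements (the largest, T1, has 7), so 2 is optimal.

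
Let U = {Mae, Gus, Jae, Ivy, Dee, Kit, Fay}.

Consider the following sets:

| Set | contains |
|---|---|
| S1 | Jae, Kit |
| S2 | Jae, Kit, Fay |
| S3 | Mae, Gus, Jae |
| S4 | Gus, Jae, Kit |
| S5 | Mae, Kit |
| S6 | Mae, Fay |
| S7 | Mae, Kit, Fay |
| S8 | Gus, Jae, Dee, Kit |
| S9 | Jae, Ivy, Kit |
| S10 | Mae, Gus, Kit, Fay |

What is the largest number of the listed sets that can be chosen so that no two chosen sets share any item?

2

S1, S6 are pairwise disjoint (S1={Jae,Kit}; S6={Mae,Fay}).
Every remaining set overlaps one of these, and no 3 of the listed sets are pairwise disjoint, so 2 is the maximum.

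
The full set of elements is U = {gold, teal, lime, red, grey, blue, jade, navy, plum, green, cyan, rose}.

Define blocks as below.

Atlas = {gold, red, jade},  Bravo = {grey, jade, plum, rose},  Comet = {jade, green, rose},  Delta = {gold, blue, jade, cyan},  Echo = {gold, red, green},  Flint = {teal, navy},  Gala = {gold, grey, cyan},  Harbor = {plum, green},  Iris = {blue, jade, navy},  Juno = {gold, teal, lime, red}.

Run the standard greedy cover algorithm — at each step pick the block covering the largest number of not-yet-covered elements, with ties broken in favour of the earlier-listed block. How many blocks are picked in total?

5

Greedy: pick Bravo (covers 4 new) → pick Juno (covers 4 new) → pick Delta (covers 2 new) → pick Comet (covers 1 new) → pick Flint (covers 1 new). Total picks: 5.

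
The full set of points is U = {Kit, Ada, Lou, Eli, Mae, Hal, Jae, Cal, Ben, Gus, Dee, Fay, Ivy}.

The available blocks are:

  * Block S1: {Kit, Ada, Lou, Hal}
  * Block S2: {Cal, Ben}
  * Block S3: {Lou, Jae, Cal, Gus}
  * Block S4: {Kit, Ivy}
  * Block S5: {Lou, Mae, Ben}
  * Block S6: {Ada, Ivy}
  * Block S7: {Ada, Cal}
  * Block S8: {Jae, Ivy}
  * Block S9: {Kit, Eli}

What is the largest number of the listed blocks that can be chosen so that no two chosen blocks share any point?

S5, S7, S8, S9 are pairwise disjoint (S5={Lou,Mae,Ben}; S7={Ada,Cal}; S8={Jae,Ivy}; S9={Kit,Eli}).
Every remaining block overlaps one of these, and no 5 of the listed blocks are pairwise disjoint, so 4 is the maximum.

4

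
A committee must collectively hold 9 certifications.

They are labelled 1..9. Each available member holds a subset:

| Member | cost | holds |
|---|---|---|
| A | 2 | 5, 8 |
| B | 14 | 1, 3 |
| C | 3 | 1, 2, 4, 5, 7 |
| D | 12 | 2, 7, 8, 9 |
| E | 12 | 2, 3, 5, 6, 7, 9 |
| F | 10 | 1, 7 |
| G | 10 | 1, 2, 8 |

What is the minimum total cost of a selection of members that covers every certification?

A, C, E together cover every certification (A ∪ C ∪ E = {1, 2, 3, 4, 5, 6, 7, 8, 9}); total cost 2 + 3 + 12 = 17.
No covering selection has total cost below 17.

17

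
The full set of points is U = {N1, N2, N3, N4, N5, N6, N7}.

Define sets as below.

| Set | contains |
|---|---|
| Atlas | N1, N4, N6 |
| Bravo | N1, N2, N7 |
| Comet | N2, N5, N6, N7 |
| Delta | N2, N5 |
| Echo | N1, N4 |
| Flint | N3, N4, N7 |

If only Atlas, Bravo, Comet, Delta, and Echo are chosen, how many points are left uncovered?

1

Union of Atlas, Bravo, Comet, Delta, Echo = {N1, N2, N4, N5, N6, N7}.
Not covered: N3 — 1 point.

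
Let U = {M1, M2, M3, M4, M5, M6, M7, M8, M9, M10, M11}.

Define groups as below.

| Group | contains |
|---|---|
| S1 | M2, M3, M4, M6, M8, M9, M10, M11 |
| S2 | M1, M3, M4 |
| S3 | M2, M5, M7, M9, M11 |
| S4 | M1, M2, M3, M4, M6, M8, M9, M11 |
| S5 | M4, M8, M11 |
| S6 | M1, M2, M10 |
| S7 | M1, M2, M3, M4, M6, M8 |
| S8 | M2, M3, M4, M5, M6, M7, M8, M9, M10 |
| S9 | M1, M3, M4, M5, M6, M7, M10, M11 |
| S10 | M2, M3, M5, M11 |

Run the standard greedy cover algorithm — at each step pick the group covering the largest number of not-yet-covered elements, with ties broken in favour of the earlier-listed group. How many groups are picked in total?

Greedy: pick S8 (covers 9 new) → pick S4 (covers 2 new). Total picks: 2.

2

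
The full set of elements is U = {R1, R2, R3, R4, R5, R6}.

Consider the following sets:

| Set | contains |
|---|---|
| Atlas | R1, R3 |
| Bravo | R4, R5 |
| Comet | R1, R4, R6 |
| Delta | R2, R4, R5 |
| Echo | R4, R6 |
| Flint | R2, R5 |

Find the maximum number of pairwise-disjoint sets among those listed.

3

Atlas, Echo, Flint are pairwise disjoint (Atlas={R1,R3}; Echo={R4,R6}; Flint={R2,R5}).
Every remaining set overlaps one of these, and no 4 of the listed sets are pairwise disjoint, so 3 is the maximum.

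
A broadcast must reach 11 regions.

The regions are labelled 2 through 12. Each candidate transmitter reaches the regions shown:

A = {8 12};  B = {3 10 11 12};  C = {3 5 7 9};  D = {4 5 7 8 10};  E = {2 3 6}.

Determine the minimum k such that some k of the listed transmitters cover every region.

Take {B, C, D, E}. Their union is {2, 3, 4, 5, 6, 7, 8, 9, 10, 11, 12}, which is all 11 regions.
Only C contains 9, so C is forced; the remaining 7 regions need at least 3 more transmitters (each remaining transmitter adds at most 3) — so at least 4 transmitters are needed, and 4 is optimal.

4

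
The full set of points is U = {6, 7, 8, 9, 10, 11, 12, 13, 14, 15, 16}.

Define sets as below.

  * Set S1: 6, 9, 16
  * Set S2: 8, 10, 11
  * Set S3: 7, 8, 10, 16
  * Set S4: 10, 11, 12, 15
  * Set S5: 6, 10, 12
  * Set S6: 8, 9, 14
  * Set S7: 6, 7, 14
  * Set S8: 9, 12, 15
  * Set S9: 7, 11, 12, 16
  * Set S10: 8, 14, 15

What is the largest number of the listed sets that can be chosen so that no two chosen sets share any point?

3

S2, S7, S8 are pairwise disjoint (S2={8,10,11}; S7={6,7,14}; S8={9,12,15}).
Every remaining set overlaps one of these, and no 4 of the listed sets are pairwise disjoint, so 3 is the maximum.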